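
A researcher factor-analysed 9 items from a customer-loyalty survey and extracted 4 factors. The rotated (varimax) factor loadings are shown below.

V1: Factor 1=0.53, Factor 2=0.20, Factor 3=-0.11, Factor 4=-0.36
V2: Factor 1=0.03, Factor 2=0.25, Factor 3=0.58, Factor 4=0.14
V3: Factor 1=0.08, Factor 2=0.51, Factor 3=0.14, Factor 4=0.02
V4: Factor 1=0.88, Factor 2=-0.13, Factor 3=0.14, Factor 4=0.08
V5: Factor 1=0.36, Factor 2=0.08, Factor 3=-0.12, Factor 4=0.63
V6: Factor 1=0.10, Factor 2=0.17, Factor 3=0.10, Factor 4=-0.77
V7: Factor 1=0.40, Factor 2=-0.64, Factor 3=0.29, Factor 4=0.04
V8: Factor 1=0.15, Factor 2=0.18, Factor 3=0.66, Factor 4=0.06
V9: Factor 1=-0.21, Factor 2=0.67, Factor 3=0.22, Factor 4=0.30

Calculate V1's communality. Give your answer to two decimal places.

0.46

h² = 0.53² + 0.20² + (-0.11)² + (-0.36)² = 0.2809 + 0.0400 + 0.0121 + 0.1296 = 0.4626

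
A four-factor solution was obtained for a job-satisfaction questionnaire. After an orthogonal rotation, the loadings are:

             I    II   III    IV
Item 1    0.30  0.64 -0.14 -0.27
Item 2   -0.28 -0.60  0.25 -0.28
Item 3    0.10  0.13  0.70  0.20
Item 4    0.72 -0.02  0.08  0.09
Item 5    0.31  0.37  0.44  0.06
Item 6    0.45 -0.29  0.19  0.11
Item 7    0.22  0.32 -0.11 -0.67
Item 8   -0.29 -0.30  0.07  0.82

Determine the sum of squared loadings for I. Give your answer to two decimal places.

1.13

SS loadings for I = 0.30² + (-0.28)² + 0.10² + 0.72² + 0.31² + 0.45² + 0.22² + (-0.29)² = 0.0900 + 0.0784 + 0.0100 + 0.5184 + 0.0961 + 0.2025 + 0.0484 + 0.0841 = 1.1279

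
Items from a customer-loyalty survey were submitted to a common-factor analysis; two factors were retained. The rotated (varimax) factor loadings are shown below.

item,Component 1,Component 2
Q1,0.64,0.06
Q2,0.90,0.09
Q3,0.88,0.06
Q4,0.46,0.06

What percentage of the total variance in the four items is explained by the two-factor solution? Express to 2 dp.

Communalities: 0.4132, 0.8181, 0.7780, 0.2152; Σh² = 2.2245.
Total variance with 4 standardized items is 4, so the solution explains 2.2245/4 = 0.5561 = 55.61%.

55.61%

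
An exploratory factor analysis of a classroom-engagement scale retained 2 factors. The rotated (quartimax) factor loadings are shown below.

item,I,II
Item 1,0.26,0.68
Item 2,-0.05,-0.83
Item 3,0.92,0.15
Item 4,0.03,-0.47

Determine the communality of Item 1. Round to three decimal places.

0.530

h² = 0.26² + 0.68² = 0.0676 + 0.4624 = 0.5300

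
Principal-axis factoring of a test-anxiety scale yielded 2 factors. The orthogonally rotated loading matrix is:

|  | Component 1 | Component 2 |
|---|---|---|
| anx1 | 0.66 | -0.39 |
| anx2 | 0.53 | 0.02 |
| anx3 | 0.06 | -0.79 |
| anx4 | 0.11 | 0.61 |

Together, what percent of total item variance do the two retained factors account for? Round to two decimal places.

Communalities: 0.5877, 0.2813, 0.6277, 0.3842; Σh² = 1.8809.
Total variance with 4 standardized items is 4, so the solution explains 1.8809/4 = 0.4702 = 47.02%.

47.02%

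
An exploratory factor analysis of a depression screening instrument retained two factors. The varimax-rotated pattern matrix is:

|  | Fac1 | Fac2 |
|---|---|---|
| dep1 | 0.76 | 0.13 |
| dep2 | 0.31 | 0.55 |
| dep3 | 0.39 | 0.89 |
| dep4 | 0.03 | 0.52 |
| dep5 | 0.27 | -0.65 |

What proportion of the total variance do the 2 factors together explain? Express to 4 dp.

Communalities: 0.5945, 0.3986, 0.9442, 0.2713, 0.4954; Σh² = 2.7040.
Total variance with 5 standardized items is 5, so the solution explains 2.7040/5 = 0.5408.

0.5408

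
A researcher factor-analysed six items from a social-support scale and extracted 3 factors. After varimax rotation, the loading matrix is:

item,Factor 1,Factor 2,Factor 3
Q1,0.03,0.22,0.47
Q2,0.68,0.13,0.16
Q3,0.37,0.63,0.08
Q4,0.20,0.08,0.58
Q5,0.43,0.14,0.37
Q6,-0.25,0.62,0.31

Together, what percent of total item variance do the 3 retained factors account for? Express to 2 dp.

43.04%

SS loadings by factor: 0.8876, 0.8726, 0.8223; total = 2.5825.
Total variance with 6 standardized items is 6, so the solution explains 2.5825/6 = 0.4304 = 43.04%.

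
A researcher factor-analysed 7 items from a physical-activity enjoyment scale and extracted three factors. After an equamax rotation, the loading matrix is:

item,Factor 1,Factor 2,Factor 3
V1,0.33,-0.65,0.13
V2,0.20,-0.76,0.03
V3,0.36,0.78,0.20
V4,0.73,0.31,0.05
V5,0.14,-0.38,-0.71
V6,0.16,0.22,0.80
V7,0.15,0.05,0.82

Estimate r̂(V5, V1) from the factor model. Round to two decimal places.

0.20

r̂ = Σ λ_i·λ_j across factors = (0.14)(0.33) + (-0.38)(-0.65) + (-0.71)(0.13)
  = +0.0462 +0.2470 -0.0923 = 0.2009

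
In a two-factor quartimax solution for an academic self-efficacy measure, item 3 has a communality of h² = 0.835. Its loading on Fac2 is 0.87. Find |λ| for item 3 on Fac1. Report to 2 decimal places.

Under orthogonal rotation h² = Σλ², so λ_Fac1² = h² − (0.7569) = 0.835 − 0.7569 = 0.0781.
|λ| = √0.0781 = 0.2795.

0.28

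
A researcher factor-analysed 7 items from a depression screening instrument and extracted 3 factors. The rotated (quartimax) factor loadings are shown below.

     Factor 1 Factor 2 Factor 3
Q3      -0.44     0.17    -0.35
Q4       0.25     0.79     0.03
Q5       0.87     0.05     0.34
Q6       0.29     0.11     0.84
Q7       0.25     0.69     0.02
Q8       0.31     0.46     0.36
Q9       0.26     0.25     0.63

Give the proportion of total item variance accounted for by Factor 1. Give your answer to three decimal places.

0.189

SS loadings for Factor 1 = (-0.44)² + 0.25² + 0.87² + 0.29² + 0.25² + 0.31² + 0.26² = 1.3233
Proportion of variance = 1.3233 / 7 = 0.1890.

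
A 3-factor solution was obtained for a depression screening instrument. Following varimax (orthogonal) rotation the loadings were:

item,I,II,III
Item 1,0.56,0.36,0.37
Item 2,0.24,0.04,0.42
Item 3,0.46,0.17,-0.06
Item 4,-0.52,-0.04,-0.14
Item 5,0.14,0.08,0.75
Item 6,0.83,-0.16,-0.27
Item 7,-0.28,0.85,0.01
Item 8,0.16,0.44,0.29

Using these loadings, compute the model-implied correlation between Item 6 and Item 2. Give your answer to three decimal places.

r̂ = Σ λ_i·λ_j across factors = (0.83)(0.24) + (-0.16)(0.04) + (-0.27)(0.42)
  = +0.1992 -0.0064 -0.1134 = 0.0794

0.079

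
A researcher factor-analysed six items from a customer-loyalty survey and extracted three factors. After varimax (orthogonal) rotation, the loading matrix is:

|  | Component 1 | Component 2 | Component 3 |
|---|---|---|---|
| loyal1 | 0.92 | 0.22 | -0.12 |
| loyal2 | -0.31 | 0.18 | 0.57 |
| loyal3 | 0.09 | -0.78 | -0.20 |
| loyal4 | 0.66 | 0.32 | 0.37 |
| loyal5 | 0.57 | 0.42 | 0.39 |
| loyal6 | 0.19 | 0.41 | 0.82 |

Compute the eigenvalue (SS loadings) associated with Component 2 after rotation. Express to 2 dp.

SS loadings for Component 2 = 0.22² + 0.18² + (-0.78)² + 0.32² + 0.42² + 0.41² = 0.0484 + 0.0324 + 0.6084 + 0.1024 + 0.1764 + 0.1681 = 1.1361

1.14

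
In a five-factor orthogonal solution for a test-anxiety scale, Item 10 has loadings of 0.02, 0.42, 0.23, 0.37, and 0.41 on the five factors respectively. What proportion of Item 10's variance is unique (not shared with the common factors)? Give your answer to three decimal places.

0.465

h² = 0.02² + 0.42² + 0.23² + 0.37² + 0.41² = 0.0004 + 0.1764 + 0.0529 + 0.1369 + 0.1681 = 0.5347
Uniqueness u² = 1 − h² = 1 − 0.5347 = 0.4653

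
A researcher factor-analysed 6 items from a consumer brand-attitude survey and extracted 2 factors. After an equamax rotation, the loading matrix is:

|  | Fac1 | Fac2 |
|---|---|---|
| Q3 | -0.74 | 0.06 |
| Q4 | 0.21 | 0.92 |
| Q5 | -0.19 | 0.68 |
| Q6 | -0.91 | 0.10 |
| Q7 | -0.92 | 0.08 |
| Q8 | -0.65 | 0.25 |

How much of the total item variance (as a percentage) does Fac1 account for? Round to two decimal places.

45.41%

SS loadings for Fac1 = (-0.74)² + 0.21² + (-0.19)² + (-0.91)² + (-0.92)² + (-0.65)² = 2.7248
With 6 standardized items, total variance = 6. Proportion = 2.7248/6 = 0.4541 → 45.41%.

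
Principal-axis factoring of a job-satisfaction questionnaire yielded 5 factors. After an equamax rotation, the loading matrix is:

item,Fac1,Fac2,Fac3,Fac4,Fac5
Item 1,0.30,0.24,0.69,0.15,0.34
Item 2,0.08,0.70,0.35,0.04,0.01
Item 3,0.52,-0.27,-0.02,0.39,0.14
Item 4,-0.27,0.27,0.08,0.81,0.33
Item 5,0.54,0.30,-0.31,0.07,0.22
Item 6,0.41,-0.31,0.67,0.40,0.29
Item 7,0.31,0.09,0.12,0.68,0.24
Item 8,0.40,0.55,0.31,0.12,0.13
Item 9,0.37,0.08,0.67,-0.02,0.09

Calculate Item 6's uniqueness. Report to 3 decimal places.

h² = 0.41² + (-0.31)² + 0.67² + 0.40² + 0.29² = 0.1681 + 0.0961 + 0.4489 + 0.1600 + 0.0841 = 0.9572
Uniqueness u² = 1 − h² = 1 − 0.9572 = 0.0428

0.043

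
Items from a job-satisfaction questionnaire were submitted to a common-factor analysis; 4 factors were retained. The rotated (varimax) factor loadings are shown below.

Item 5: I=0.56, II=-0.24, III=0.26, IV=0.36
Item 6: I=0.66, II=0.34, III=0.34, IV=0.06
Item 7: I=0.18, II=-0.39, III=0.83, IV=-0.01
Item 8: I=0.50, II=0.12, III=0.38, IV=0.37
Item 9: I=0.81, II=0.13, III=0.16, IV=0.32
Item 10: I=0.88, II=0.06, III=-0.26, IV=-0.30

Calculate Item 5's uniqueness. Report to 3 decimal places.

h² = 0.56² + (-0.24)² + 0.26² + 0.36² = 0.3136 + 0.0576 + 0.0676 + 0.1296 = 0.5684
Uniqueness u² = 1 − h² = 1 − 0.5684 = 0.4316

0.432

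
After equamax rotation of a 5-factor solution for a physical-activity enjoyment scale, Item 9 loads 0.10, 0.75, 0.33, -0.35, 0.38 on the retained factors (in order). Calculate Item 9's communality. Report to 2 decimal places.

h² = 0.10² + 0.75² + 0.33² + (-0.35)² + 0.38² = 0.0100 + 0.5625 + 0.1089 + 0.1225 + 0.1444 = 0.9483

0.95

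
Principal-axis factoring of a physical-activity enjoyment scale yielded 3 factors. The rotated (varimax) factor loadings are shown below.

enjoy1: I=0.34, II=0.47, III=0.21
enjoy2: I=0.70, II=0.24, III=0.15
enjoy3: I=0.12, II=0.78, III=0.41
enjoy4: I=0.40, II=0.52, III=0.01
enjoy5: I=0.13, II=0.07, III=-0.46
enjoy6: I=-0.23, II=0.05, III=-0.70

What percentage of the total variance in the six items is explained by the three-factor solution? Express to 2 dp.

49.18%

SS loadings by factor: 0.8498, 1.1647, 0.9364; total = 2.9509.
Total variance with 6 standardized items is 6, so the solution explains 2.9509/6 = 0.4918 = 49.18%.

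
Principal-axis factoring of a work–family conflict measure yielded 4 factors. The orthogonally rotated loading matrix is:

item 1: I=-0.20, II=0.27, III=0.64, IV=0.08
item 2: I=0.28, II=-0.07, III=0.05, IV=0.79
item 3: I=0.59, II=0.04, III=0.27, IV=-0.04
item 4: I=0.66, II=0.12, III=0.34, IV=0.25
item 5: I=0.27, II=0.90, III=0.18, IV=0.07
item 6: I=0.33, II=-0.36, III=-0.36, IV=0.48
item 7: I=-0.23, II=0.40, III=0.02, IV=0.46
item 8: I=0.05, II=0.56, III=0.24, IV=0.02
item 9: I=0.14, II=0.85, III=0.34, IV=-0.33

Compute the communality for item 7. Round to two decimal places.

0.42

h² = (-0.23)² + 0.40² + 0.02² + 0.46² = 0.0529 + 0.1600 + 0.0004 + 0.2116 = 0.4249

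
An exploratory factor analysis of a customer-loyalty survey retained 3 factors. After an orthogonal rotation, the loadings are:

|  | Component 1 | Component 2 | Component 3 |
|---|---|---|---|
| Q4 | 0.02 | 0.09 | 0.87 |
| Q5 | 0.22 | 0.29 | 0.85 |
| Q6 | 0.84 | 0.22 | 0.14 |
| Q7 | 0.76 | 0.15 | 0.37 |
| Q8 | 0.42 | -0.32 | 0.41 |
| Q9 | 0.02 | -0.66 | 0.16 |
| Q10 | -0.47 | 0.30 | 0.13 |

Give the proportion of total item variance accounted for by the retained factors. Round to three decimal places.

0.624

Communalities: 0.7654, 0.8550, 0.7736, 0.7370, 0.4469, 0.4616, 0.3278; Σh² = 4.3673.
Total variance with 7 standardized items is 7, so the solution explains 4.3673/7 = 0.6239.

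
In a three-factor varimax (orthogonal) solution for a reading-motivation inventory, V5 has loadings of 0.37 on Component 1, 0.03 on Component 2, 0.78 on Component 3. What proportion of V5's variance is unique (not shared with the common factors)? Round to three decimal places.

h² = 0.37² + 0.03² + 0.78² = 0.1369 + 0.0009 + 0.6084 = 0.7462
Uniqueness u² = 1 − h² = 1 − 0.7462 = 0.2538

0.254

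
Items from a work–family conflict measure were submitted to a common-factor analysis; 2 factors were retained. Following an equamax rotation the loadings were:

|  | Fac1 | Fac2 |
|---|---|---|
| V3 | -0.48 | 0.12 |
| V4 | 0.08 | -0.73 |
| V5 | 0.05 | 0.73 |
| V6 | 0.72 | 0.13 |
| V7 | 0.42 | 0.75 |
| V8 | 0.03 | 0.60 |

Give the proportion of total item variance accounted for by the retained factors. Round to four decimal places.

0.4924

SS loadings by factor: 0.9350, 2.0196; total = 2.9546.
Total variance with 6 standardized items is 6, so the solution explains 2.9546/6 = 0.4924.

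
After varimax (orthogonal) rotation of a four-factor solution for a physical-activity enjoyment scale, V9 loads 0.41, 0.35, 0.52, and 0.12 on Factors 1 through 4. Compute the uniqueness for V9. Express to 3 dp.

0.425

h² = 0.41² + 0.35² + 0.52² + 0.12² = 0.1681 + 0.1225 + 0.2704 + 0.0144 = 0.5754
Uniqueness u² = 1 − h² = 1 − 0.5754 = 0.4246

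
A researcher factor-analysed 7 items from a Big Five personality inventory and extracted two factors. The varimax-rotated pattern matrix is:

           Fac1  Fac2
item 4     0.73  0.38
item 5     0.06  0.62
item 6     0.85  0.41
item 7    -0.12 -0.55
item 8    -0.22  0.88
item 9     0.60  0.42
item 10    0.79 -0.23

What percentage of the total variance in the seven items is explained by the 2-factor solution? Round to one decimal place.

61.6%

Communalities: 0.6773, 0.3880, 0.8906, 0.3169, 0.8228, 0.5364, 0.6770; Σh² = 4.3090.
Total variance with 7 standardized items is 7, so the solution explains 4.3090/7 = 0.6156 = 61.56%.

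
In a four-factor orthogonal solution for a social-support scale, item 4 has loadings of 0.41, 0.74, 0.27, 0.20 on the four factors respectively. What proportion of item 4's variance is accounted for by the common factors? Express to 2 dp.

h² = 0.41² + 0.74² + 0.27² + 0.20² = 0.1681 + 0.5476 + 0.0729 + 0.0400 = 0.8286

0.83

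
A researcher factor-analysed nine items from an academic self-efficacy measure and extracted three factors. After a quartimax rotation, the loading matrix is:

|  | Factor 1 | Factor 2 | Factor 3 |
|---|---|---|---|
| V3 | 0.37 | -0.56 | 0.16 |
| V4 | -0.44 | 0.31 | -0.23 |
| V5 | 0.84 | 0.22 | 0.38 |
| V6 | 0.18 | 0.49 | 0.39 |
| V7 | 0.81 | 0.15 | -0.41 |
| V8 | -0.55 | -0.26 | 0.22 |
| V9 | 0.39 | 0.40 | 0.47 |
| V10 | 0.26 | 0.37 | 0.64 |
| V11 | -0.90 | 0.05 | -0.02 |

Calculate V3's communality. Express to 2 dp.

h² = 0.37² + (-0.56)² + 0.16² = 0.1369 + 0.3136 + 0.0256 = 0.4761

0.48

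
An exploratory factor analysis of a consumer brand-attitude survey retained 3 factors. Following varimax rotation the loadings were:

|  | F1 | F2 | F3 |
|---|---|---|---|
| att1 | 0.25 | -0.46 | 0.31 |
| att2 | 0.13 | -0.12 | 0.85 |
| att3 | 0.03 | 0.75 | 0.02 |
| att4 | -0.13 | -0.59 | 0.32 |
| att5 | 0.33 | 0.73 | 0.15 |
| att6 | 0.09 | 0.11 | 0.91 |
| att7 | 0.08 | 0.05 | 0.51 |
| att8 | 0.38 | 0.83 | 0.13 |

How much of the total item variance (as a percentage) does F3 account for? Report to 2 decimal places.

25.61%

SS loadings for F3 = 0.31² + 0.85² + 0.02² + 0.32² + 0.15² + 0.91² + 0.51² + 0.13² = 2.0490
With 8 standardized items, total variance = 8. Proportion = 2.0490/8 = 0.2561 → 25.61%.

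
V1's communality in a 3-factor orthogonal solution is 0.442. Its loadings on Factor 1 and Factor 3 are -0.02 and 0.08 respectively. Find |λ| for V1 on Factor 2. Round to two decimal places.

0.66

Under orthogonal rotation h² = Σλ², so λ_Factor 2² = h² − (0.0068) = 0.442 − 0.0068 = 0.4352.
|λ| = √0.4352 = 0.6597.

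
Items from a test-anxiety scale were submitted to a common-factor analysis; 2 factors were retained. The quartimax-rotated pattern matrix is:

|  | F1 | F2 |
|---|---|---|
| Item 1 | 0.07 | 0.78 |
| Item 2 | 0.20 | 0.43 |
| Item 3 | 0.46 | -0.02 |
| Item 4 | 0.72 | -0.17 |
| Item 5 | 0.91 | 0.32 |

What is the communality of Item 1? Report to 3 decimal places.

0.613

h² = 0.07² + 0.78² = 0.0049 + 0.6084 = 0.6133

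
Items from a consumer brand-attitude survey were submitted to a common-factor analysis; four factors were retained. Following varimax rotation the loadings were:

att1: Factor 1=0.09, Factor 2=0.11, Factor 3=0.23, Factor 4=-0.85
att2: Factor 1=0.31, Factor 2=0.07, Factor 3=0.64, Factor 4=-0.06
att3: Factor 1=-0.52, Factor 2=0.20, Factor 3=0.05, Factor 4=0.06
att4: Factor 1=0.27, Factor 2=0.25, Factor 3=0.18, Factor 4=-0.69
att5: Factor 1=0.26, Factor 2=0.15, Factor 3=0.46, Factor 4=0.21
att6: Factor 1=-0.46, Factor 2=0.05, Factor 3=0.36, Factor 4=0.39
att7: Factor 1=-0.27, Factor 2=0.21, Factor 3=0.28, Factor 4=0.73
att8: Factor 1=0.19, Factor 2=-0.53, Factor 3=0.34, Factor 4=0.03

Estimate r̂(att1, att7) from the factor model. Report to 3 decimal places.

r̂ = Σ λ_i·λ_j across factors = (0.09)(-0.27) + (0.11)(0.21) + (0.23)(0.28) + (-0.85)(0.73)
  = -0.0243 +0.0231 +0.0644 -0.6205 = -0.5573

-0.557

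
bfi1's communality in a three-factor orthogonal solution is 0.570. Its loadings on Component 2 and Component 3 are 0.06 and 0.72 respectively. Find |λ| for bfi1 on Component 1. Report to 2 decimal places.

Under orthogonal rotation h² = Σλ², so λ_Component 1² = h² − (0.5220) = 0.570 − 0.5220 = 0.0480.
|λ| = √0.0480 = 0.2191.

0.22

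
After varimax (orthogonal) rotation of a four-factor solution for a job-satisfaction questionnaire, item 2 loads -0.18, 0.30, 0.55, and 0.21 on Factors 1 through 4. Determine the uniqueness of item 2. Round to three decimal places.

h² = (-0.18)² + 0.30² + 0.55² + 0.21² = 0.0324 + 0.0900 + 0.3025 + 0.0441 = 0.4690
Uniqueness u² = 1 − h² = 1 − 0.4690 = 0.5310

0.531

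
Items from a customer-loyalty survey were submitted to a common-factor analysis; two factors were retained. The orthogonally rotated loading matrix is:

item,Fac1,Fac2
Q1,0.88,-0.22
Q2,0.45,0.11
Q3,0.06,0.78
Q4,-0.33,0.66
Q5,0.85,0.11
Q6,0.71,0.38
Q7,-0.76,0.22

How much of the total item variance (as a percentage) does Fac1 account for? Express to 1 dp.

SS loadings for Fac1 = 0.88² + 0.45² + 0.06² + (-0.33)² + 0.85² + 0.71² + (-0.76)² = 2.8936
With 7 standardized items, total variance = 7. Proportion = 2.8936/7 = 0.4134 → 41.34%.

41.3%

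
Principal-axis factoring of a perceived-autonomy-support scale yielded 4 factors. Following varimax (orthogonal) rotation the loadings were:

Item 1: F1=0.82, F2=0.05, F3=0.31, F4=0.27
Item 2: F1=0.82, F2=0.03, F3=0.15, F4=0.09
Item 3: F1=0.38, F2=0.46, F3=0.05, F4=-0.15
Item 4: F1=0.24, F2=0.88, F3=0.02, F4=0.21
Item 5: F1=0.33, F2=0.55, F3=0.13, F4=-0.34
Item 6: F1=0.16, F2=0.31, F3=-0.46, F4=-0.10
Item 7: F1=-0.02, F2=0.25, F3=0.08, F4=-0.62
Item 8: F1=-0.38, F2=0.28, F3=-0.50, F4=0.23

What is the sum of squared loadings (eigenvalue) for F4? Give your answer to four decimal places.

0.7105

SS loadings for F4 = 0.27² + 0.09² + (-0.15)² + 0.21² + (-0.34)² + (-0.10)² + (-0.62)² + 0.23² = 0.0729 + 0.0081 + 0.0225 + 0.0441 + 0.1156 + 0.0100 + 0.3844 + 0.0529 = 0.7105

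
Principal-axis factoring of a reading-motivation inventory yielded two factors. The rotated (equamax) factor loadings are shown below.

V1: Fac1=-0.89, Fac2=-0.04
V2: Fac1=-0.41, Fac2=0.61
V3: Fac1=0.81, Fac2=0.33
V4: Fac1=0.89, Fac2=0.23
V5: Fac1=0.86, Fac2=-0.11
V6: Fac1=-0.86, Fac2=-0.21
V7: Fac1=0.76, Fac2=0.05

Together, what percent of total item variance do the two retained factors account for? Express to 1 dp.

SS loadings by factor: 4.4652, 0.5942; total = 5.0594.
Total variance with 7 standardized items is 7, so the solution explains 5.0594/7 = 0.7228 = 72.28%.

72.3%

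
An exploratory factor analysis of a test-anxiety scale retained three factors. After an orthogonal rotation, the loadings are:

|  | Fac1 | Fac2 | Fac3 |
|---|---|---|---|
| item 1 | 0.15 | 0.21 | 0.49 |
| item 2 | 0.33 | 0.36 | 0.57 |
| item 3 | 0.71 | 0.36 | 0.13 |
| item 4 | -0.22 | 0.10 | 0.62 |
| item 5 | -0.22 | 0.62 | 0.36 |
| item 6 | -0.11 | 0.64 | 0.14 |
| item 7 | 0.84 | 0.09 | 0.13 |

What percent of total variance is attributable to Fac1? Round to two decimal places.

SS loadings for Fac1 = 0.15² + 0.33² + 0.71² + (-0.22)² + (-0.22)² + (-0.11)² + 0.84² = 1.4500
With 7 standardized items, total variance = 7. Proportion = 1.4500/7 = 0.2071 → 20.71%.

20.71%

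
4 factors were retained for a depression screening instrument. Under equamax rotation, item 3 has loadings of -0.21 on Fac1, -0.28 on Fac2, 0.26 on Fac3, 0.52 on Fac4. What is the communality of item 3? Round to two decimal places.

h² = (-0.21)² + (-0.28)² + 0.26² + 0.52² = 0.0441 + 0.0784 + 0.0676 + 0.2704 = 0.4605

0.46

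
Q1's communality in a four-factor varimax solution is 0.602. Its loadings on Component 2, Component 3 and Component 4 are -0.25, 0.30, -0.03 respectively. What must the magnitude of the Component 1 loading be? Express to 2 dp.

0.67

Under orthogonal rotation h² = Σλ², so λ_Component 1² = h² − (0.1534) = 0.602 − 0.1534 = 0.4486.
|λ| = √0.4486 = 0.6698.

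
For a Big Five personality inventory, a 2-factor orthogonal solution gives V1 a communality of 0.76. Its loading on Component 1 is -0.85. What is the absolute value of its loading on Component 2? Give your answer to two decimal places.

0.19

Under orthogonal rotation h² = Σλ², so λ_Component 2² = h² − (0.7225) = 0.76 − 0.7225 = 0.0375.
|λ| = √0.0375 = 0.1936.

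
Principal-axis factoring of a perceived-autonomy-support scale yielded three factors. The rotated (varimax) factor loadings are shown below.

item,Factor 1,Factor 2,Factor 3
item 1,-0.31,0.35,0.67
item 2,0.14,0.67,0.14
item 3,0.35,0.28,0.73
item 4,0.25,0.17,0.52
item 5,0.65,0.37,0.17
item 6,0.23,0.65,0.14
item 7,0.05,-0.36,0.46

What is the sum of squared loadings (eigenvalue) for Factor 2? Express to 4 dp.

1.3677

SS loadings for Factor 2 = 0.35² + 0.67² + 0.28² + 0.17² + 0.37² + 0.65² + (-0.36)² = 0.1225 + 0.4489 + 0.0784 + 0.0289 + 0.1369 + 0.4225 + 0.1296 = 1.3677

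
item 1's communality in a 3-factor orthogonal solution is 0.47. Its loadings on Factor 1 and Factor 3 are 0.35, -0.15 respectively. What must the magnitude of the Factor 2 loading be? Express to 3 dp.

Under orthogonal rotation h² = Σλ², so λ_Factor 2² = h² − (0.1450) = 0.47 − 0.1450 = 0.3250.
|λ| = √0.3250 = 0.5701.

0.570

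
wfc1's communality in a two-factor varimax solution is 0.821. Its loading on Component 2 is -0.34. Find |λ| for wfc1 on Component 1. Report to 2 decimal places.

Under orthogonal rotation h² = Σλ², so λ_Component 1² = h² − (0.1156) = 0.821 − 0.1156 = 0.7054.
|λ| = √0.7054 = 0.8399.

0.84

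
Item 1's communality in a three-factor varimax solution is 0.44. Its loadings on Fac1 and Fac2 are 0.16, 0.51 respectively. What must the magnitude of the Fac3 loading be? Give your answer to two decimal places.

0.39

Under orthogonal rotation h² = Σλ², so λ_Fac3² = h² − (0.2857) = 0.44 − 0.2857 = 0.1543.
|λ| = √0.1543 = 0.3928.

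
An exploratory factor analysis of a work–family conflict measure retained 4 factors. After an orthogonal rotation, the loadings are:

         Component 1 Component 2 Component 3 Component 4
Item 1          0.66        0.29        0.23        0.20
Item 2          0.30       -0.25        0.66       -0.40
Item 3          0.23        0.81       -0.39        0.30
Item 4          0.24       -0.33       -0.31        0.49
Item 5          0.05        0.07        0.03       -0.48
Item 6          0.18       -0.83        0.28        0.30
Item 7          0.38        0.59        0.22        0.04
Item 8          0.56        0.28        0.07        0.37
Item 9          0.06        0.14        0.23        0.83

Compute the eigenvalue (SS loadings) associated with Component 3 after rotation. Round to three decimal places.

0.922

SS loadings for Component 3 = 0.23² + 0.66² + (-0.39)² + (-0.31)² + 0.03² + 0.28² + 0.22² + 0.07² + 0.23² = 0.0529 + 0.4356 + 0.1521 + 0.0961 + 0.0009 + 0.0784 + 0.0484 + 0.0049 + 0.0529 = 0.9222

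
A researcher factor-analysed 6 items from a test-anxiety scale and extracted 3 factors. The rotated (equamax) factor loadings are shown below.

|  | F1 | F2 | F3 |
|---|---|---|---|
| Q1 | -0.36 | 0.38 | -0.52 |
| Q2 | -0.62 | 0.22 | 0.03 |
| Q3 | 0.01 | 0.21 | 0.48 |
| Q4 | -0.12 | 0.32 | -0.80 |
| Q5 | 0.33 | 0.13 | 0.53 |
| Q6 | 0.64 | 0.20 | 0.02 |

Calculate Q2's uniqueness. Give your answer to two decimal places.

0.57

h² = (-0.62)² + 0.22² + 0.03² = 0.3844 + 0.0484 + 0.0009 = 0.4337
Uniqueness u² = 1 − h² = 1 − 0.4337 = 0.5663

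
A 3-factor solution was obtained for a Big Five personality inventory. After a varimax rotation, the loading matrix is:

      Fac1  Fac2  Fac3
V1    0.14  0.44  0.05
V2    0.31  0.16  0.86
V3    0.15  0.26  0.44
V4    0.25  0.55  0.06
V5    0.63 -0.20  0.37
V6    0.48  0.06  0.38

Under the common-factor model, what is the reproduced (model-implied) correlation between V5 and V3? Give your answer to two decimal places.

r̂ = Σ λ_i·λ_j across factors = (0.63)(0.15) + (-0.20)(0.26) + (0.37)(0.44)
  = +0.0945 -0.0520 +0.1628 = 0.2053

0.21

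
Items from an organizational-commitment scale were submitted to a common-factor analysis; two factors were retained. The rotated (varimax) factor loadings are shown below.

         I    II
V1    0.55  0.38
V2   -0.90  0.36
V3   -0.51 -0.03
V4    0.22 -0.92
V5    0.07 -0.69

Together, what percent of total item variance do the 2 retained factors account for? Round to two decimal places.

SS loadings by factor: 1.4259, 1.5974; total = 3.0233.
Total variance with 5 standardized items is 5, so the solution explains 3.0233/5 = 0.6047 = 60.47%.

60.47%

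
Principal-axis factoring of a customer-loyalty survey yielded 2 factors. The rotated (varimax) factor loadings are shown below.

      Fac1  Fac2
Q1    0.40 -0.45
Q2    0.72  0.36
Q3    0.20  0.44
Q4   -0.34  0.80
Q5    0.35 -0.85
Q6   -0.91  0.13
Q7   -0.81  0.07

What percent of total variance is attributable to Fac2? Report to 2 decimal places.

27.29%

SS loadings for Fac2 = (-0.45)² + 0.36² + 0.44² + 0.80² + (-0.85)² + 0.13² + 0.07² = 1.9100
With 7 standardized items, total variance = 7. Proportion = 1.9100/7 = 0.2729 → 27.29%.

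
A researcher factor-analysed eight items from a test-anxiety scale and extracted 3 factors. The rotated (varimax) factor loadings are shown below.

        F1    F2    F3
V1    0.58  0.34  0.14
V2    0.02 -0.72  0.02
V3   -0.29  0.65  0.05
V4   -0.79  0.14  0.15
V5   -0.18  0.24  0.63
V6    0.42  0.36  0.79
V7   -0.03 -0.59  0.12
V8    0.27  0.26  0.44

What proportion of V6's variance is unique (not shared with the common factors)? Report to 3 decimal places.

0.070

h² = 0.42² + 0.36² + 0.79² = 0.1764 + 0.1296 + 0.6241 = 0.9301
Uniqueness u² = 1 − h² = 1 − 0.9301 = 0.0699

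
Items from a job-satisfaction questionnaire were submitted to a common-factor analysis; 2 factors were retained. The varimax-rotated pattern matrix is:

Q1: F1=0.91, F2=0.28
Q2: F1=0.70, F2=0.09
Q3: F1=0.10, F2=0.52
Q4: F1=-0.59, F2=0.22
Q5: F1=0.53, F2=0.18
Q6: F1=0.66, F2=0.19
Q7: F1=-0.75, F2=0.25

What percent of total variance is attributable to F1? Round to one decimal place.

42.2%

SS loadings for F1 = 0.91² + 0.70² + 0.10² + (-0.59)² + 0.53² + 0.66² + (-0.75)² = 2.9552
With 7 standardized items, total variance = 7. Proportion = 2.9552/7 = 0.4222 → 42.22%.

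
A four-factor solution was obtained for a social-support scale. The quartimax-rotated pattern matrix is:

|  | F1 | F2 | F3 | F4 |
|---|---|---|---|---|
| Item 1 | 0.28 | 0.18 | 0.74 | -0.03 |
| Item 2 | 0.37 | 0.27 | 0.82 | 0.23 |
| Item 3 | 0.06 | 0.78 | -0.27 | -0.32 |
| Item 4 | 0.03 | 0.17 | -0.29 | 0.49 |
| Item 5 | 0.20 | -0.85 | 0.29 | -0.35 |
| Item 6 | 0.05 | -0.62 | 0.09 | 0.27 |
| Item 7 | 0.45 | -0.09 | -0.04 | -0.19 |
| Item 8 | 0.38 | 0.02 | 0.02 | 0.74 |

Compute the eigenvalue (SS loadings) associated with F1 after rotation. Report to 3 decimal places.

SS loadings for F1 = 0.28² + 0.37² + 0.06² + 0.03² + 0.20² + 0.05² + 0.45² + 0.38² = 0.0784 + 0.1369 + 0.0036 + 0.0009 + 0.0400 + 0.0025 + 0.2025 + 0.1444 = 0.6092

0.609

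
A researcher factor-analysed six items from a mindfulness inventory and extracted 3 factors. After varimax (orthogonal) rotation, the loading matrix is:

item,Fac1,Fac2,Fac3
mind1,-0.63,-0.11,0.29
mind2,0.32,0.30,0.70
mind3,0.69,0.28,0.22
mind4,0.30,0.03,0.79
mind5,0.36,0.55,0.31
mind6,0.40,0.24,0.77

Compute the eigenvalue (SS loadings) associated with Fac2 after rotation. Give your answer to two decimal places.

SS loadings for Fac2 = (-0.11)² + 0.30² + 0.28² + 0.03² + 0.55² + 0.24² = 0.0121 + 0.0900 + 0.0784 + 0.0009 + 0.3025 + 0.0576 = 0.5415

0.54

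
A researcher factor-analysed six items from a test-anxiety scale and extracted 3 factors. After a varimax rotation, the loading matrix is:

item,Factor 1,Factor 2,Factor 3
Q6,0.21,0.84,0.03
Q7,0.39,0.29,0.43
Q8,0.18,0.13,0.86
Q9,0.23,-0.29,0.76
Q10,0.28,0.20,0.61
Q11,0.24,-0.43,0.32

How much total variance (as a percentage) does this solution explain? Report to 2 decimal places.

Communalities: 0.7506, 0.4211, 0.7889, 0.7146, 0.4905, 0.3449; Σh² = 3.5106.
Total variance with 6 standardized items is 6, so the solution explains 3.5106/6 = 0.5851 = 58.51%.

58.51%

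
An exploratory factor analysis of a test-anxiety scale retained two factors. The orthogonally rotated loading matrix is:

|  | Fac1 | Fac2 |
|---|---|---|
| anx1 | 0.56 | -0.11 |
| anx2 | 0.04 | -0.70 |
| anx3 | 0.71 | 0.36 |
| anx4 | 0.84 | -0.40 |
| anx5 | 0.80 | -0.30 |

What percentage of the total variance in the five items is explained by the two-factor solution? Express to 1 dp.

SS loadings by factor: 2.1649, 0.8817; total = 3.0466.
Total variance with 5 standardized items is 5, so the solution explains 3.0466/5 = 0.6093 = 60.93%.

60.9%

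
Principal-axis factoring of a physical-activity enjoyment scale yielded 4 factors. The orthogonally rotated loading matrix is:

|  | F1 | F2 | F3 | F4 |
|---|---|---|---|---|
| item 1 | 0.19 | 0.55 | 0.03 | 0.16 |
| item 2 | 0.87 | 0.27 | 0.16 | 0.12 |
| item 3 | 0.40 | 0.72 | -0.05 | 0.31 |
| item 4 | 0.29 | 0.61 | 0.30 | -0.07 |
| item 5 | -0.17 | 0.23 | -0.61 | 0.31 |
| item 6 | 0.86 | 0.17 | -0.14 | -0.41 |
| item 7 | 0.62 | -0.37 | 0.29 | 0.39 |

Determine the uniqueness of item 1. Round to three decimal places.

0.635

h² = 0.19² + 0.55² + 0.03² + 0.16² = 0.0361 + 0.3025 + 0.0009 + 0.0256 = 0.3651
Uniqueness u² = 1 − h² = 1 − 0.3651 = 0.6349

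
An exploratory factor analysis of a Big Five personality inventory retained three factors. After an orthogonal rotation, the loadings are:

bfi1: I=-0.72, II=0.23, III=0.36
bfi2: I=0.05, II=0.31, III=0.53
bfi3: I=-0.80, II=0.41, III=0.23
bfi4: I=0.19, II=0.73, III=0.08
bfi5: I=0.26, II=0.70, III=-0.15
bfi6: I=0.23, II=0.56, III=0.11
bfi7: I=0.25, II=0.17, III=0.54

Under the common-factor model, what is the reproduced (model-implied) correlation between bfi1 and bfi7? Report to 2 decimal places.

0.05

r̂ = Σ λ_i·λ_j across factors = (-0.72)(0.25) + (0.23)(0.17) + (0.36)(0.54)
  = -0.1800 +0.0391 +0.1944 = 0.0535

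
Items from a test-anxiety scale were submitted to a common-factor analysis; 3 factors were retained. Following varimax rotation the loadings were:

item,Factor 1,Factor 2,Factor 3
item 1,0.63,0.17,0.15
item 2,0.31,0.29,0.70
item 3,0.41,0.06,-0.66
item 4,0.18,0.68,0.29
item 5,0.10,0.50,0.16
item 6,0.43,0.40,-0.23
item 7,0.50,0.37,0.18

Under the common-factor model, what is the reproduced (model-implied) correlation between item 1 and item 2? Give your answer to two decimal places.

r̂ = Σ λ_i·λ_j across factors = (0.63)(0.31) + (0.17)(0.29) + (0.15)(0.70)
  = +0.1953 +0.0493 +0.1050 = 0.3496

0.35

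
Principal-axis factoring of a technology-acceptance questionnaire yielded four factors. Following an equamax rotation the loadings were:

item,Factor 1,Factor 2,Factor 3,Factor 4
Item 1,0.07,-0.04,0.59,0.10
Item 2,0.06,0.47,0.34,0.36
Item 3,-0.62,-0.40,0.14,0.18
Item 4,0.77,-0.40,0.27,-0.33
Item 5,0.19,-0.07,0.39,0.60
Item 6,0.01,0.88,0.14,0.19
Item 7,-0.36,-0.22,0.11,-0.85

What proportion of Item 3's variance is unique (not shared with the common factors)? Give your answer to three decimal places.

h² = (-0.62)² + (-0.40)² + 0.14² + 0.18² = 0.3844 + 0.1600 + 0.0196 + 0.0324 = 0.5964
Uniqueness u² = 1 − h² = 1 − 0.5964 = 0.4036

0.404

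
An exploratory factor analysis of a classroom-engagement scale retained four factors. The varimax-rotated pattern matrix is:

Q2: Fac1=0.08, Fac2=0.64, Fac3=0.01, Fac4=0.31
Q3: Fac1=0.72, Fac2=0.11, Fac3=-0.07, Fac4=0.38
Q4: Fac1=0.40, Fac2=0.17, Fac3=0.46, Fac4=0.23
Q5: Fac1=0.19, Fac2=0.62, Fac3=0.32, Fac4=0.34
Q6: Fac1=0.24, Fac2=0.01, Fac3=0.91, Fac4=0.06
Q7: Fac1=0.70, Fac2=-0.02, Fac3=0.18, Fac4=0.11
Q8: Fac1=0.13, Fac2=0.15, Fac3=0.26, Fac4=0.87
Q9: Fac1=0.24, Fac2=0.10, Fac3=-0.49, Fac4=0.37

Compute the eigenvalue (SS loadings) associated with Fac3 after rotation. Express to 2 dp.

1.49

SS loadings for Fac3 = 0.01² + (-0.07)² + 0.46² + 0.32² + 0.91² + 0.18² + 0.26² + (-0.49)² = 0.0001 + 0.0049 + 0.2116 + 0.1024 + 0.8281 + 0.0324 + 0.0676 + 0.2401 = 1.4872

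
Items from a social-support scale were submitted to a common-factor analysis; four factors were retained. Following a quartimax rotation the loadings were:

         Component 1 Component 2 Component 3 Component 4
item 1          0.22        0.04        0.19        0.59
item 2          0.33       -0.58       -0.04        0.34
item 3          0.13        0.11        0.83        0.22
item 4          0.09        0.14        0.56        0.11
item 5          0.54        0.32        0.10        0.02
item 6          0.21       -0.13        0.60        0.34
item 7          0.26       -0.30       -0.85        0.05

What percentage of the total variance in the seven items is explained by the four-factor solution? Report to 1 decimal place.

56.3%

Communalities: 0.4342, 0.5625, 0.7663, 0.3534, 0.4044, 0.5366, 0.8826; Σh² = 3.9400.
Total variance with 7 standardized items is 7, so the solution explains 3.9400/7 = 0.5629 = 56.29%.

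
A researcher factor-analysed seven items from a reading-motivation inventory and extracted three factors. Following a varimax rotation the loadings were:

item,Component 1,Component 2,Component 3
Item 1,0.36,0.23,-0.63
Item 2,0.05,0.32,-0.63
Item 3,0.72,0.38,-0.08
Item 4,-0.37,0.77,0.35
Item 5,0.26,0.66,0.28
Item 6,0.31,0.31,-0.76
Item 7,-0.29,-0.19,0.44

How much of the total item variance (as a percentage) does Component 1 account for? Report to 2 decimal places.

SS loadings for Component 1 = 0.36² + 0.05² + 0.72² + (-0.37)² + 0.26² + 0.31² + (-0.29)² = 1.0352
With 7 standardized items, total variance = 7. Proportion = 1.0352/7 = 0.1479 → 14.79%.

14.79%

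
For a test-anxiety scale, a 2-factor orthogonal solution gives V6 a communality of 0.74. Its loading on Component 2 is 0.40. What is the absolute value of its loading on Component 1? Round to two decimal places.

0.76

Under orthogonal rotation h² = Σλ², so λ_Component 1² = h² − (0.1600) = 0.74 − 0.1600 = 0.5800.
|λ| = √0.5800 = 0.7616.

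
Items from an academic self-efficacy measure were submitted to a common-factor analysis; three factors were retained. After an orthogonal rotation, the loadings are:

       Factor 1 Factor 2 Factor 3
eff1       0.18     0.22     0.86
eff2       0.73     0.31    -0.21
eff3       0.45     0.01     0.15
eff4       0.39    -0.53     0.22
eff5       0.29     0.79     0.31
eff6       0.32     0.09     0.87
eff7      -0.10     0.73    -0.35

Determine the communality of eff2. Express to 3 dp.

h² = 0.73² + 0.31² + (-0.21)² = 0.5329 + 0.0961 + 0.0441 = 0.6731

0.673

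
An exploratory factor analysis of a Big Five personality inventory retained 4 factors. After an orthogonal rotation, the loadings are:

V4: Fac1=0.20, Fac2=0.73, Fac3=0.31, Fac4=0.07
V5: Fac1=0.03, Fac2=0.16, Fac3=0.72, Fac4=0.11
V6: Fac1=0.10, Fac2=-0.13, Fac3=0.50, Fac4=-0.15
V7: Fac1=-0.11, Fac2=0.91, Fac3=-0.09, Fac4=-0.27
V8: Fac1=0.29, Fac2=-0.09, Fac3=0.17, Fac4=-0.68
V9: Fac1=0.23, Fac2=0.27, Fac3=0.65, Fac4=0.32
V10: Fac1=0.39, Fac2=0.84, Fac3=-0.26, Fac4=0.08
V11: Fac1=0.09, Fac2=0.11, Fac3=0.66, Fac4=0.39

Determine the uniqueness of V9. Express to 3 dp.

0.349

h² = 0.23² + 0.27² + 0.65² + 0.32² = 0.0529 + 0.0729 + 0.4225 + 0.1024 = 0.6507
Uniqueness u² = 1 − h² = 1 − 0.6507 = 0.3493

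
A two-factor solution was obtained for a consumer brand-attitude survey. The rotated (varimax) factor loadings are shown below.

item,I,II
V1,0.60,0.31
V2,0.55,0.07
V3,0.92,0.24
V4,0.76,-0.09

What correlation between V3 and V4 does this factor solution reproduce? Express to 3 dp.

0.678

r̂ = Σ λ_i·λ_j across factors = (0.92)(0.76) + (0.24)(-0.09)
  = +0.6992 -0.0216 = 0.6776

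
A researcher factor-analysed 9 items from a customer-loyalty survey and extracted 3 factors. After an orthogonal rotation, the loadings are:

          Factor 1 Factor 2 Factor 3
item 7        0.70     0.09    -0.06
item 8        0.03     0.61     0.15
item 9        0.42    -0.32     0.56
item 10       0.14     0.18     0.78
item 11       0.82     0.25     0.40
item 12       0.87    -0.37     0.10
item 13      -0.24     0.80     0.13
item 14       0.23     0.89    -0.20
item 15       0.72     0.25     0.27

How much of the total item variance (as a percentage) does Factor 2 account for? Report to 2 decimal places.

SS loadings for Factor 2 = 0.09² + 0.61² + (-0.32)² + 0.18² + 0.25² + (-0.37)² + 0.80² + 0.89² + 0.25² = 2.2090
With 9 standardized items, total variance = 9. Proportion = 2.2090/9 = 0.2454 → 24.54%.

24.54%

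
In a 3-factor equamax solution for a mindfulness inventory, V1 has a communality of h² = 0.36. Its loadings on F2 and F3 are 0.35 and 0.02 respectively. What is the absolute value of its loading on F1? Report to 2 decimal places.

0.49

Under orthogonal rotation h² = Σλ², so λ_F1² = h² − (0.1229) = 0.36 − 0.1229 = 0.2371.
|λ| = √0.2371 = 0.4869.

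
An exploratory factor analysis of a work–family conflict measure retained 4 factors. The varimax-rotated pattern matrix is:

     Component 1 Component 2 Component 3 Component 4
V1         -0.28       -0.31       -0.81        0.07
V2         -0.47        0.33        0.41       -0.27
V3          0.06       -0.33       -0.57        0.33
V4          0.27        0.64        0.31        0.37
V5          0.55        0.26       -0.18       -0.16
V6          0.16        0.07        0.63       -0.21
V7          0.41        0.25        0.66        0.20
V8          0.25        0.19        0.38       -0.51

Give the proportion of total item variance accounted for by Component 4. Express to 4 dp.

0.0867

SS loadings for Component 4 = 0.07² + (-0.27)² + 0.33² + 0.37² + (-0.16)² + (-0.21)² + 0.20² + (-0.51)² = 0.6934
Proportion of variance = 0.6934 / 8 = 0.0867.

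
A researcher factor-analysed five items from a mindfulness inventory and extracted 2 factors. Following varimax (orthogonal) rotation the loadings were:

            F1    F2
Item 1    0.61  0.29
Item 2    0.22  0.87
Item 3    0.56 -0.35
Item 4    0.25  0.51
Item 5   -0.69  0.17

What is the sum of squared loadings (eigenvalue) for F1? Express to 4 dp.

SS loadings for F1 = 0.61² + 0.22² + 0.56² + 0.25² + (-0.69)² = 0.3721 + 0.0484 + 0.3136 + 0.0625 + 0.4761 = 1.2727

1.2727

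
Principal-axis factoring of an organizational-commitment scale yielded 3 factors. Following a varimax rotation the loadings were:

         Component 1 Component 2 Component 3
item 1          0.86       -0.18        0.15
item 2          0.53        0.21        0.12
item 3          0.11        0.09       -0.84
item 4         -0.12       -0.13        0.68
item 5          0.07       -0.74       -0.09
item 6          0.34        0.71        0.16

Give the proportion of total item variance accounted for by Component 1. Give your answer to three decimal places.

0.195

SS loadings for Component 1 = 0.86² + 0.53² + 0.11² + (-0.12)² + 0.07² + 0.34² = 1.1675
Proportion of variance = 1.1675 / 6 = 0.1946.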